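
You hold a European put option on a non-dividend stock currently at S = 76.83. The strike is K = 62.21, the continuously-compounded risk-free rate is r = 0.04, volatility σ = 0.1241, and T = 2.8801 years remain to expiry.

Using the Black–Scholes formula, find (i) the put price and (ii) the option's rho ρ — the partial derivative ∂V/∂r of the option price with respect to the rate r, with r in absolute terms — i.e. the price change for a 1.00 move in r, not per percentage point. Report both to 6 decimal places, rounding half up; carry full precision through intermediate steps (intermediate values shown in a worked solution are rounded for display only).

σ√T = 0.1241·√2.8801 = 0.210608
d₁ = (ln(S/K) + (r+σ²/2)T) / (σ√T) = (ln(76.83/62.21) + (0.04+0.1241²/2)·2.8801) / 0.210608 = (0.211079 + 0.137382) / 0.210608 = 1.654547
d₂ = d₁ − σ√T = 1.654547 − 0.210608 = 1.443939
e^{−rT} = e^{−0.04·2.8801} = 0.891184
N(−d₁) = 0.049008,  N(−d₂) = 0.074378
Put price V = K·e^{−rT}·N(−d₂) − S·N(−d₁) = 4.123567 − 3.765302 = 0.358265
ρ = −K·T·e^{−rT}·N(−d₂) = -11.876285

price = 0.358265
ρ = -11.876285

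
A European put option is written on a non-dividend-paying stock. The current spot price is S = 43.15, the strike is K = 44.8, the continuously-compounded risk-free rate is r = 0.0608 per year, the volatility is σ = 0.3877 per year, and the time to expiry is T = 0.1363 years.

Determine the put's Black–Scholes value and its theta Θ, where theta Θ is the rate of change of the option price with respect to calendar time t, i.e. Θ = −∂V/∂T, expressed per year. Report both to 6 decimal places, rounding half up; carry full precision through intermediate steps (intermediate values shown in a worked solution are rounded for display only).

price = 3.190376
Θ = -7.315291

σ√T = 0.3877·√0.1363 = 0.143134
d₁ = (ln(S/K) + (r+σ²/2)T) / (σ√T) = (ln(43.15/44.8) + (0.0608+0.3877²/2)·0.1363) / 0.143134 = (-0.037526 + 0.018531) / 0.143134 = -0.132707
d₂ = d₁ − σ√T = -0.132707 − 0.143134 = -0.275842
e^{−rT} = e^{−0.0608·0.1363} = 0.991747
N(−d₁) = 0.552788,  N(−d₂) = 0.608665
Put price V = K·e^{−rT}·N(−d₂) − S·N(−d₁) = 27.043159 − 23.852784 = 3.190376
φ(d₁) = (1/√(2π))·e^{−d₁²/2} = 0.395445
Θ = −S·φ(d₁)·σ/(2√T) + r·K·e^{−rT}·N(−d₂) = −8.959515 + 1.644224 = -7.315291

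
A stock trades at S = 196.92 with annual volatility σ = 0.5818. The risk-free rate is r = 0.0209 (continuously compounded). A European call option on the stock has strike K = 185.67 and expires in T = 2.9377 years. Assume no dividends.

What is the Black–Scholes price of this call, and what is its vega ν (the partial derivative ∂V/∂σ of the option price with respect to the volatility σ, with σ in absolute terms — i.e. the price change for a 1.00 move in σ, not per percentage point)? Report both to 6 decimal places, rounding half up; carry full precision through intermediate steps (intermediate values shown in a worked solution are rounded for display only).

price = 82.577197
ν = 111.162625

σ√T = 0.5818·√2.9377 = 0.997189
d₁ = (ln(S/K) + (r+σ²/2)T) / (σ√T) = (ln(196.92/185.67) + (0.0209+0.5818²/2)·2.9377) / 0.997189 = (0.058827 + 0.558591) / 0.997189 = 0.619158
d₂ = d₁ − σ√T = 0.619158 − 0.997189 = -0.378031
e^{−rT} = e^{−0.0209·2.9377} = 0.940449
N(d₁) = 0.732094,  N(d₂) = 0.352704
Call price V = S·N(d₁) − K·e^{−rT}·N(d₂) = 144.163920 − 61.586722 = 82.577197
φ(d₁) = (1/√(2π))·e^{−d₁²/2} = 0.329356
ν = S·φ(d₁)·√T = 111.162625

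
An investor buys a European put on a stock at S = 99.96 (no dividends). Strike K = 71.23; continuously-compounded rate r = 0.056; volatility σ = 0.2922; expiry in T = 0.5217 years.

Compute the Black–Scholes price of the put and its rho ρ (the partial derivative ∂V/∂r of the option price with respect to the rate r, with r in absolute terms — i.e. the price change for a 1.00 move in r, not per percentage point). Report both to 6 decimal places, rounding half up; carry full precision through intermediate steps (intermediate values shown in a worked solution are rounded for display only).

σ√T = 0.2922·√0.5217 = 0.211053
d₁ = (ln(S/K) + (r+σ²/2)T) / (σ√T) = (ln(99.96/71.23) + (0.056+0.2922²/2)·0.5217) / 0.211053 = (0.338856 + 0.051487) / 0.211053 = 1.849505
d₂ = d₁ − σ√T = 1.849505 − 0.211053 = 1.638453
e^{−rT} = e^{−0.056·0.5217} = 0.971207
N(−d₁) = 0.032192,  N(−d₂) = 0.050664
Put price V = K·e^{−rT}·N(−d₂) − S·N(−d₁) = 3.504866 − 3.217957 = 0.286909
ρ = −K·T·e^{−rT}·N(−d₂) = -1.828489

price = 0.286909
ρ = -1.828489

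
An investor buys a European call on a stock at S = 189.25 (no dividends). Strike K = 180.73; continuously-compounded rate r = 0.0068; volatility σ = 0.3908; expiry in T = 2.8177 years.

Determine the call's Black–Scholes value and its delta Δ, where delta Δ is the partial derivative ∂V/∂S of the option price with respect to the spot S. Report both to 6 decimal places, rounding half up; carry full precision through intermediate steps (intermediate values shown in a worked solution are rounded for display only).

σ√T = 0.3908·√2.8177 = 0.655997
d₁ = (ln(S/K) + (r+σ²/2)T) / (σ√T) = (ln(189.25/180.73) + (0.0068+0.3908²/2)·2.8177) / 0.655997 = (0.046065 + 0.234326) / 0.655997 = 0.427427
d₂ = d₁ − σ√T = 0.427427 − 0.655997 = -0.228570
e^{−rT} = e^{−0.0068·2.8177} = 0.981022
N(d₁) = 0.665466,  N(d₂) = 0.409602
Call price V = S·N(d₁) − K·e^{−rT}·N(d₂) = 125.939437 − 72.622426 = 53.317011
Δ = N(d₁) = 0.665466

price = 53.317011
Δ = 0.665466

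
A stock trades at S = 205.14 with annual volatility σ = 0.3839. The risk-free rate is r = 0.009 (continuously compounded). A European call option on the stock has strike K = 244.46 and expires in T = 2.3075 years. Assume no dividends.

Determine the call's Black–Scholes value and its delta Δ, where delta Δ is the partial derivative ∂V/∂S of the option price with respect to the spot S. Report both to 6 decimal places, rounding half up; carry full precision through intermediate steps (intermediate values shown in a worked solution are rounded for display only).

price = 35.570510
Δ = 0.510566

σ√T = 0.3839·√2.3075 = 0.583162
d₁ = (ln(S/K) + (r+σ²/2)T) / (σ√T) = (ln(205.14/244.46) + (0.009+0.3839²/2)·2.3075) / 0.583162 = (-0.175359 + 0.190806) / 0.583162 = 0.026489
d₂ = d₁ − σ√T = 0.026489 − 0.583162 = -0.556673
e^{−rT} = e^{−0.009·2.3075} = 0.979447
N(d₁) = 0.510566,  N(d₂) = 0.288875
Call price V = S·N(d₁) − K·e^{−rT}·N(d₂) = 104.737562 − 69.167052 = 35.570510
Δ = N(d₁) = 0.510566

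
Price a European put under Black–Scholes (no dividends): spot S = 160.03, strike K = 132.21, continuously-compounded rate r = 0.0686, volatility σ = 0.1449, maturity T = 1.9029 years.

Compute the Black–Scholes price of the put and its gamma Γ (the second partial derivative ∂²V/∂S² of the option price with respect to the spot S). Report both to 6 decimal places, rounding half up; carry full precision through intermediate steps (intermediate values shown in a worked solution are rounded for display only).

price = 0.618210
Γ = 0.002898

σ√T = 0.1449·√1.9029 = 0.199883
d₁ = (ln(S/K) + (r+σ²/2)T) / (σ√T) = (ln(160.03/132.21) + (0.0686+0.1449²/2)·1.9029) / 0.199883 = (0.190970 + 0.150516) / 0.199883 = 1.708424
d₂ = d₁ − σ√T = 1.708424 − 0.199883 = 1.508541
e^{−rT} = e^{−0.0686·1.9029} = 0.877622
N(−d₁) = 0.043779,  N(−d₂) = 0.065708
Put price V = K·e^{−rT}·N(−d₂) − S·N(−d₁) = 7.624138 − 7.005928 = 0.618210
φ(d₁) = (1/√(2π))·e^{−d₁²/2} = 0.092709
Γ = φ(d₁) / (S·σ·√T) = 0.002898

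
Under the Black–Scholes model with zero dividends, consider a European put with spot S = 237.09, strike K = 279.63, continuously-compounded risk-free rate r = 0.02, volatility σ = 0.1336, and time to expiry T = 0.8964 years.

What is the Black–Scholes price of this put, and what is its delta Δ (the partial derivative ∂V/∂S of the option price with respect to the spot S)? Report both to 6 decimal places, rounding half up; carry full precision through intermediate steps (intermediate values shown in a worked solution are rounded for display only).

σ√T = 0.1336·√0.8964 = 0.126490
d₁ = (ln(S/K) + (r+σ²/2)T) / (σ√T) = (ln(237.09/279.63) + (0.02+0.1336²/2)·0.8964) / 0.126490 = (-0.165027 + 0.025928) / 0.126490 = -1.099685
d₂ = d₁ − σ√T = -1.099685 − 0.126490 = -1.226176
e^{−rT} = e^{−0.02·0.8964} = 0.982232
N(−d₁) = 0.864265,  N(−d₂) = 0.889934
Put price V = K·e^{−rT}·N(−d₂) − S·N(−d₁) = 244.430498 − 204.908679 = 39.521819
Δ = −N(−d₁) = -0.864265

price = 39.521819
Δ = -0.864265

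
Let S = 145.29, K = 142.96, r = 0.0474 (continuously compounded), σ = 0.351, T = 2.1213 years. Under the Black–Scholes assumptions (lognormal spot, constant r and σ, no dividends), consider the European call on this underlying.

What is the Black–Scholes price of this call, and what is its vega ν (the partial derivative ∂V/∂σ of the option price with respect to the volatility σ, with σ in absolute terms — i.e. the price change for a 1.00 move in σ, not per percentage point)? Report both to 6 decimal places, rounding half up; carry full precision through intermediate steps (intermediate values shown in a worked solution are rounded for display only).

σ√T = 0.351·√2.1213 = 0.511220
d₁ = (ln(S/K) + (r+σ²/2)T) / (σ√T) = (ln(145.29/142.96) + (0.0474+0.351²/2)·2.1213) / 0.511220 = (0.016167 + 0.231223) / 0.511220 = 0.483920
d₂ = d₁ − σ√T = 0.483920 − 0.511220 = -0.027301
e^{−rT} = e^{−0.0474·2.1213} = 0.904340
N(d₁) = 0.685779,  N(d₂) = 0.489110
Call price V = S·N(d₁) − K·e^{−rT}·N(d₂) = 99.636771 − 63.234328 = 36.402442
φ(d₁) = (1/√(2π))·e^{−d₁²/2} = 0.354862
ν = S·φ(d₁)·√T = 75.092344

price = 36.402442
ν = 75.092344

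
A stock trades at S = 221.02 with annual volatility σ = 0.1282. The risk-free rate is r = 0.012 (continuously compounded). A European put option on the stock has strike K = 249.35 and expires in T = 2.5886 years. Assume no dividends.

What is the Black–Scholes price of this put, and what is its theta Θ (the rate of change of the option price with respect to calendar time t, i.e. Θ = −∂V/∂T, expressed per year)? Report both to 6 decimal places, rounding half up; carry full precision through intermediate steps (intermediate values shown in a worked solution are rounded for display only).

price = 31.112375
Θ = -1.282283

σ√T = 0.1282·√2.5886 = 0.206263
d₁ = (ln(S/K) + (r+σ²/2)T) / (σ√T) = (ln(221.02/249.35) + (0.012+0.1282²/2)·2.5886) / 0.206263 = (-0.120604 + 0.052335) / 0.206263 = -0.330981
d₂ = d₁ − σ√T = -0.330981 − 0.206263 = -0.537244
e^{−rT} = e^{−0.012·2.5886} = 0.969414
N(−d₁) = 0.629671,  N(−d₂) = 0.704450
Put price V = K·e^{−rT}·N(−d₂) − S·N(−d₁) = 170.282168 − 139.169793 = 31.112375
φ(d₁) = (1/√(2π))·e^{−d₁²/2} = 0.377678
Θ = −S·φ(d₁)·σ/(2√T) + r·K·e^{−rT}·N(−d₂) = −3.325669 + 2.043386 = -1.282283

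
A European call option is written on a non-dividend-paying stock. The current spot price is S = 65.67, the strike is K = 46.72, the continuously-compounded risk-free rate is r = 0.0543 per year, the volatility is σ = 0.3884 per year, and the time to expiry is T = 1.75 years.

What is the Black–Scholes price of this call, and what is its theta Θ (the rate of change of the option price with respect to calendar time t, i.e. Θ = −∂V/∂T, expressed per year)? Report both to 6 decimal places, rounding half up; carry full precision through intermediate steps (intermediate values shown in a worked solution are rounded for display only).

price = 26.123884
Θ = -3.756888

σ√T = 0.3884·√1.75 = 0.513805
d₁ = (ln(S/K) + (r+σ²/2)T) / (σ√T) = (ln(65.67/46.72) + (0.0543+0.3884²/2)·1.75) / 0.513805 = (0.340470 + 0.227023) / 0.513805 = 1.104490
d₂ = d₁ − σ√T = 1.104490 − 0.513805 = 0.590686
e^{−rT} = e^{−0.0543·1.75} = 0.909350
N(d₁) = 0.865310,  N(d₂) = 0.722634
Call price V = S·N(d₁) − K·e^{−rT}·N(d₂) = 56.824893 − 30.701009 = 26.123884
φ(d₁) = (1/√(2π))·e^{−d₁²/2} = 0.216777
Θ = −S·φ(d₁)·σ/(2√T) − r·K·e^{−rT}·N(d₂) = −2.089823 − 1.667065 = -3.756888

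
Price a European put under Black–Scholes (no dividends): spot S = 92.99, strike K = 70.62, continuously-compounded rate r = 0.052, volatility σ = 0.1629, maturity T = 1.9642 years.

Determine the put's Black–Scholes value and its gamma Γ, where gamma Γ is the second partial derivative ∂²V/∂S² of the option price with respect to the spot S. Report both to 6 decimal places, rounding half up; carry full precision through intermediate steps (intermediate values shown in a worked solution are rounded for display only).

price = 0.358716
Γ = 0.003945

σ√T = 0.1629·√1.9642 = 0.228304
d₁ = (ln(S/K) + (r+σ²/2)T) / (σ√T) = (ln(92.99/70.62) + (0.052+0.1629²/2)·1.9642) / 0.228304 = (0.275179 + 0.128200) / 0.228304 = 1.766846
d₂ = d₁ − σ√T = 1.766846 − 0.228304 = 1.538542
e^{−rT} = e^{−0.052·1.9642} = 0.902905
N(−d₁) = 0.038627,  N(−d₂) = 0.061958
Put price V = K·e^{−rT}·N(−d₂) − S·N(−d₁) = 3.950643 − 3.591926 = 0.358716
φ(d₁) = (1/√(2π))·e^{−d₁²/2} = 0.083759
Γ = φ(d₁) / (S·σ·√T) = 0.003945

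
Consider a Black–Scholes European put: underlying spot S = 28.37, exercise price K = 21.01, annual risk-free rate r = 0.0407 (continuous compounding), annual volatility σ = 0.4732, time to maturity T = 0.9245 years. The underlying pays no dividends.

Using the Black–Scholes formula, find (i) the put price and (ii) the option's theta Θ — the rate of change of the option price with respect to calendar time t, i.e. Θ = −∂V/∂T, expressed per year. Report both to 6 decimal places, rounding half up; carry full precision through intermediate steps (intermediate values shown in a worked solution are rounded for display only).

price = 1.426363
Θ = -1.489715

σ√T = 0.4732·√0.9245 = 0.454986
d₁ = (ln(S/K) + (r+σ²/2)T) / (σ√T) = (ln(28.37/21.01) + (0.0407+0.4732²/2)·0.9245) / 0.454986 = (0.300334 + 0.141133) / 0.454986 = 0.970287
d₂ = d₁ − σ√T = 0.970287 − 0.454986 = 0.515301
e^{−rT} = e^{−0.0407·0.9245} = 0.963072
N(−d₁) = 0.165952,  N(−d₂) = 0.303171
Put price V = K·e^{−rT}·N(−d₂) − S·N(−d₁) = 6.134414 − 4.708052 = 1.426363
φ(d₁) = (1/√(2π))·e^{−d₁²/2} = 0.249158
Θ = −S·φ(d₁)·σ/(2√T) + r·K·e^{−rT}·N(−d₂) = −1.739386 + 0.249671 = -1.489715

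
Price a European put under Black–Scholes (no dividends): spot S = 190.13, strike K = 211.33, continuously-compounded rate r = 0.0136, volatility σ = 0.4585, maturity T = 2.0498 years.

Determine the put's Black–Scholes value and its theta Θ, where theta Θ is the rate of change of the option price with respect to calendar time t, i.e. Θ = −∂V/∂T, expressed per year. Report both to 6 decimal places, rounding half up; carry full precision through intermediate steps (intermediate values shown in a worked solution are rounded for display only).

price = 58.930911
Θ = -10.001820

σ√T = 0.4585·√2.0498 = 0.656440
d₁ = (ln(S/K) + (r+σ²/2)T) / (σ√T) = (ln(190.13/211.33) + (0.0136+0.4585²/2)·2.0498) / 0.656440 = (-0.105713 + 0.243334) / 0.656440 = 0.209648
d₂ = d₁ − σ√T = 0.209648 − 0.656440 = -0.446792
e^{−rT} = e^{−0.0136·2.0498} = 0.972508
N(−d₁) = 0.416971,  N(−d₂) = 0.672487
Put price V = K·e^{−rT}·N(−d₂) − S·N(−d₁) = 138.209661 − 79.278750 = 58.930911
φ(d₁) = (1/√(2π))·e^{−d₁²/2} = 0.390271
Θ = −S·φ(d₁)·σ/(2√T) + r·K·e^{−rT}·N(−d₂) = −11.881471 + 1.879651 = -10.001820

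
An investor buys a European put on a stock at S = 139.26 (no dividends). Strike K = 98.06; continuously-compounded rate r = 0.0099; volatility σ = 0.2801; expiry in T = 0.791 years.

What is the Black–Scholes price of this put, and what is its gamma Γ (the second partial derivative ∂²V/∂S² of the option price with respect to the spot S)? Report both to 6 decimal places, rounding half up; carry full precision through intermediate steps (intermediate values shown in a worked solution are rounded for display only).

price = 0.968802
Γ = 0.003385

σ√T = 0.2801·√0.791 = 0.249116
d₁ = (ln(S/K) + (r+σ²/2)T) / (σ√T) = (ln(139.26/98.06) + (0.0099+0.2801²/2)·0.791) / 0.249116 = (0.350763 + 0.038860) / 0.249116 = 1.564025
d₂ = d₁ − σ√T = 1.564025 − 0.249116 = 1.314909
e^{−rT} = e^{−0.0099·0.791} = 0.992200
N(−d₁) = 0.058906,  N(−d₂) = 0.094270
Put price V = K·e^{−rT}·N(−d₂) − S·N(−d₁) = 9.172031 − 8.203229 = 0.968802
φ(d₁) = (1/√(2π))·e^{−d₁²/2} = 0.117417
Γ = φ(d₁) / (S·σ·√T) = 0.003385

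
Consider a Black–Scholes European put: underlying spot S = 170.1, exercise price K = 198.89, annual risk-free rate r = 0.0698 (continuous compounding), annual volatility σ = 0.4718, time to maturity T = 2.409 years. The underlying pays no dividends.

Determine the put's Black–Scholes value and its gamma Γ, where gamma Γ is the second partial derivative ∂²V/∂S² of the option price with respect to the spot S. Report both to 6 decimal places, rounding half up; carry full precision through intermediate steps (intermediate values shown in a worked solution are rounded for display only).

price = 47.329249
Γ = 0.002977

σ√T = 0.4718·√2.409 = 0.732279
d₁ = (ln(S/K) + (r+σ²/2)T) / (σ√T) = (ln(170.1/198.89) + (0.0698+0.4718²/2)·2.409) / 0.732279 = (-0.156365 + 0.436264) / 0.732279 = 0.382230
d₂ = d₁ − σ√T = 0.382230 − 0.732279 = -0.350049
e^{−rT} = e^{−0.0698·2.409} = 0.845229
N(−d₁) = 0.351145,  N(−d₂) = 0.636849
Put price V = K·e^{−rT}·N(−d₂) − S·N(−d₁) = 107.059087 − 59.729838 = 47.329249
φ(d₁) = (1/√(2π))·e^{−d₁²/2} = 0.370839
Γ = φ(d₁) / (S·σ·√T) = 0.002977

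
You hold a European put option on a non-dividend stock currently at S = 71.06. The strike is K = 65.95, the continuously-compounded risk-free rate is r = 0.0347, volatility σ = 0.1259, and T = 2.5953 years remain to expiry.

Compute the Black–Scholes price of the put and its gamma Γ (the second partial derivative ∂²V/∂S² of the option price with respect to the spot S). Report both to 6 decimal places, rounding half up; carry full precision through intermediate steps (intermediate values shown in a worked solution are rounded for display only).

σ√T = 0.1259·√2.5953 = 0.202824
d₁ = (ln(S/K) + (r+σ²/2)T) / (σ√T) = (ln(71.06/65.95) + (0.0347+0.1259²/2)·2.5953) / 0.202824 = (0.074628 + 0.110626) / 0.202824 = 0.913370
d₂ = d₁ − σ√T = 0.913370 − 0.202824 = 0.710546
e^{−rT} = e^{−0.0347·2.5953} = 0.913879
N(−d₁) = 0.180524,  N(−d₂) = 0.238683
Put price V = K·e^{−rT}·N(−d₂) − S·N(−d₁) = 14.385494 − 12.828035 = 1.557459
φ(d₁) = (1/√(2π))·e^{−d₁²/2} = 0.262879
Γ = φ(d₁) / (S·σ·√T) = 0.018239

price = 1.557459
Γ = 0.018239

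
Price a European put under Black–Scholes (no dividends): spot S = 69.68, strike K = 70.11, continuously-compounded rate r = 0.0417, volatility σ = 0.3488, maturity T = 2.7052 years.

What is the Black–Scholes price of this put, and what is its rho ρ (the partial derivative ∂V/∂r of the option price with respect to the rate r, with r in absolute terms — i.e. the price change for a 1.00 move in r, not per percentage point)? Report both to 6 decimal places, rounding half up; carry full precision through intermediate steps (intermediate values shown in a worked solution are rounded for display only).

σ√T = 0.3488·√2.7052 = 0.573689
d₁ = (ln(S/K) + (r+σ²/2)T) / (σ√T) = (ln(69.68/70.11) + (0.0417+0.3488²/2)·2.7052) / 0.573689 = (-0.006152 + 0.277366) / 0.573689 = 0.472755
d₂ = d₁ − σ√T = 0.472755 − 0.573689 = -0.100934
e^{−rT} = e^{−0.0417·2.7052} = 0.893323
N(−d₁) = 0.318194,  N(−d₂) = 0.540198
Put price V = K·e^{−rT}·N(−d₂) − S·N(−d₁) = 33.833111 − 22.171763 = 11.661348
ρ = −K·T·e^{−rT}·N(−d₂) = -91.525331

price = 11.661348
ρ = -91.525331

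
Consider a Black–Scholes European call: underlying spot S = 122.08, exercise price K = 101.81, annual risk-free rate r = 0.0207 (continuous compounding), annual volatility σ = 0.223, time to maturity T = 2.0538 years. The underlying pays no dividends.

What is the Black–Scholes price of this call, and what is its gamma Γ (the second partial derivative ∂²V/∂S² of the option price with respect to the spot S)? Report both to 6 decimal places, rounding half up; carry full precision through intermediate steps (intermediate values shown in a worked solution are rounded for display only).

price = 29.445544
Γ = 0.007059

σ√T = 0.223·√2.0538 = 0.319583
d₁ = (ln(S/K) + (r+σ²/2)T) / (σ√T) = (ln(122.08/101.81) + (0.0207+0.223²/2)·2.0538) / 0.319583 = (0.181568 + 0.093580) / 0.319583 = 0.860961
d₂ = d₁ − σ√T = 0.860961 − 0.319583 = 0.541378
e^{−rT} = e^{−0.0207·2.0538} = 0.958377
N(d₁) = 0.805370,  N(d₂) = 0.705876
Call price V = S·N(d₁) − K·e^{−rT}·N(d₂) = 98.319592 − 68.874048 = 29.445544
φ(d₁) = (1/√(2π))·e^{−d₁²/2} = 0.275390
Γ = φ(d₁) / (S·σ·√T) = 0.007059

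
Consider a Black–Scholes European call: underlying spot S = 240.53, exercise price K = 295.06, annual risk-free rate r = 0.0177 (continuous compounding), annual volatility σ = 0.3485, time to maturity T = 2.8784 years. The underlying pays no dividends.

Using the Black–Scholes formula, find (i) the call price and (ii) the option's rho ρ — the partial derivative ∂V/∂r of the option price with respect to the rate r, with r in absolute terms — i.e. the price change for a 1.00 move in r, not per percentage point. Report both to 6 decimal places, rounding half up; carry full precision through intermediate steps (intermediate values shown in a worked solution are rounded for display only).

price = 42.581482
ρ = 233.602634

σ√T = 0.3485·√2.8784 = 0.591260
d₁ = (ln(S/K) + (r+σ²/2)T) / (σ√T) = (ln(240.53/295.06) + (0.0177+0.3485²/2)·2.8784) / 0.591260 = (-0.204334 + 0.225742) / 0.591260 = 0.036207
d₂ = d₁ − σ√T = 0.036207 − 0.591260 = -0.555053
e^{−rT} = e^{−0.0177·2.8784} = 0.950328
N(d₁) = 0.514441,  N(d₂) = 0.289429
Call price V = S·N(d₁) − K·e^{−rT}·N(d₂) = 123.738595 − 81.157113 = 42.581482
ρ = K·T·e^{−rT}·N(d₂) = 233.602634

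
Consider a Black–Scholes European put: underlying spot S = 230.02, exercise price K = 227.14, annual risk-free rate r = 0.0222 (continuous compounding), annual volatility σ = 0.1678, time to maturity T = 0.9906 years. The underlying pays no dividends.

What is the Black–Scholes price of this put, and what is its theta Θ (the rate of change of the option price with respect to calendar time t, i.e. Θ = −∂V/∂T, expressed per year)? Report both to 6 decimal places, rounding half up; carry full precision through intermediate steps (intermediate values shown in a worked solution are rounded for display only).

price = 11.458086
Θ = -5.191855

σ√T = 0.1678·√0.9906 = 0.167009
d₁ = (ln(S/K) + (r+σ²/2)T) / (σ√T) = (ln(230.02/227.14) + (0.0222+0.1678²/2)·0.9906) / 0.167009 = (0.012600 + 0.035937) / 0.167009 = 0.290625
d₂ = d₁ − σ√T = 0.290625 − 0.167009 = 0.123615
e^{−rT} = e^{−0.0222·0.9906} = 0.978249
N(−d₁) = 0.385669,  N(−d₂) = 0.450810
Put price V = K·e^{−rT}·N(−d₂) − S·N(−d₁) = 100.169703 − 88.711616 = 11.458086
φ(d₁) = (1/√(2π))·e^{−d₁²/2} = 0.382445
Θ = −S·φ(d₁)·σ/(2√T) + r·K·e^{−rT}·N(−d₂) = −7.415622 + 2.223767 = -5.191855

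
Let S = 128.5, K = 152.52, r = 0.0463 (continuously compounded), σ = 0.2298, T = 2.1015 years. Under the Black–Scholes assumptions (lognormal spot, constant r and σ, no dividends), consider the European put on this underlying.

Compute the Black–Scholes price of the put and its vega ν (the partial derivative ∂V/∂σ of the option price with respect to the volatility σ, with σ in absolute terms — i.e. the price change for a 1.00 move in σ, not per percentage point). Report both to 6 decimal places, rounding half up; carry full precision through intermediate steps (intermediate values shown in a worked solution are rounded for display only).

σ√T = 0.2298·√2.1015 = 0.333131
d₁ = (ln(S/K) + (r+σ²/2)T) / (σ√T) = (ln(128.5/152.52) + (0.0463+0.2298²/2)·2.1015) / 0.333131 = (-0.171367 + 0.152787) / 0.333131 = -0.055772
d₂ = d₁ − σ√T = -0.055772 − 0.333131 = -0.388903
e^{−rT} = e^{−0.0463·2.1015} = 0.907284
N(−d₁) = 0.522238,  N(−d₂) = 0.651326
Put price V = K·e^{−rT}·N(−d₂) − S·N(−d₁) = 90.129828 − 67.107613 = 23.022214
φ(d₁) = (1/√(2π))·e^{−d₁²/2} = 0.398322
ν = S·φ(d₁)·√T = 74.199752

price = 23.022214
ν = 74.199752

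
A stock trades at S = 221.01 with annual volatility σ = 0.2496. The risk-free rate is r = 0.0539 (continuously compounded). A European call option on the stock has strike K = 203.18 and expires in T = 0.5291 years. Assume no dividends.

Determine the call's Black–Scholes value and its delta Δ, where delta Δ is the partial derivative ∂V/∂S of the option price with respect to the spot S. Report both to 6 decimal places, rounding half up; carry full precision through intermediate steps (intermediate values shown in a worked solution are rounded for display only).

σ√T = 0.2496·√0.5291 = 0.181557
d₁ = (ln(S/K) + (r+σ²/2)T) / (σ√T) = (ln(221.01/203.18) + (0.0539+0.2496²/2)·0.5291) / 0.181557 = (0.084116 + 0.045000) / 0.181557 = 0.711157
d₂ = d₁ − σ√T = 0.711157 − 0.181557 = 0.529600
e^{−rT} = e^{−0.0539·0.5291} = 0.971884
N(d₁) = 0.761507,  N(d₂) = 0.701805
Call price V = S·N(d₁) − K·e^{−rT}·N(d₂) = 168.300554 − 138.583702 = 29.716852
Δ = N(d₁) = 0.761507

price = 29.716852
Δ = 0.761507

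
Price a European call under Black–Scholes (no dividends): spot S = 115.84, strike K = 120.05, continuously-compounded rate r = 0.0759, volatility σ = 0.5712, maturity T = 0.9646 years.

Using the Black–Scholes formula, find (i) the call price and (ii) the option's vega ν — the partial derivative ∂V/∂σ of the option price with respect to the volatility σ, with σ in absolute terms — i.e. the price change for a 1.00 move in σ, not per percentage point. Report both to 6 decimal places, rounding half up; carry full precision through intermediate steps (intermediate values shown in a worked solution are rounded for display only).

price = 27.305875
ν = 42.730686

σ√T = 0.5712·√0.9646 = 0.560999
d₁ = (ln(S/K) + (r+σ²/2)T) / (σ√T) = (ln(115.84/120.05) + (0.0759+0.5712²/2)·0.9646) / 0.560999 = (-0.035698 + 0.230573) / 0.560999 = 0.347371
d₂ = d₁ − σ√T = 0.347371 − 0.560999 = -0.213628
e^{−rT} = e^{−0.0759·0.9646} = 0.929403
N(d₁) = 0.635844,  N(d₂) = 0.415419
Call price V = S·N(d₁) − K·e^{−rT}·N(d₂) = 73.656120 − 46.350245 = 27.305875
φ(d₁) = (1/√(2π))·e^{−d₁²/2} = 0.375585
ν = S·φ(d₁)·√T = 42.730686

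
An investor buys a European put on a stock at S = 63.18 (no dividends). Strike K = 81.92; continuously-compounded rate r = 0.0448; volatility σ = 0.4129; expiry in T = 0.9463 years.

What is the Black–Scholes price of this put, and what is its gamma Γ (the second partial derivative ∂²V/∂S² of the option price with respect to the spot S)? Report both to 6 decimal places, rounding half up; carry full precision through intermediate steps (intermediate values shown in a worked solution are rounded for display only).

price = 20.529677
Γ = 0.014836

σ√T = 0.4129·√0.9463 = 0.401661
d₁ = (ln(S/K) + (r+σ²/2)T) / (σ√T) = (ln(63.18/81.92) + (0.0448+0.4129²/2)·0.9463) / 0.401661 = (-0.259755 + 0.123060) / 0.401661 = -0.340326
d₂ = d₁ − σ√T = -0.340326 − 0.401661 = -0.741986
e^{−rT} = e^{−0.0448·0.9463} = 0.958492
N(−d₁) = 0.633194,  N(−d₂) = 0.770952
Put price V = K·e^{−rT}·N(−d₂) − S·N(−d₁) = 60.534900 − 40.005222 = 20.529677
φ(d₁) = (1/√(2π))·e^{−d₁²/2} = 0.376495
Γ = φ(d₁) / (S·σ·√T) = 0.014836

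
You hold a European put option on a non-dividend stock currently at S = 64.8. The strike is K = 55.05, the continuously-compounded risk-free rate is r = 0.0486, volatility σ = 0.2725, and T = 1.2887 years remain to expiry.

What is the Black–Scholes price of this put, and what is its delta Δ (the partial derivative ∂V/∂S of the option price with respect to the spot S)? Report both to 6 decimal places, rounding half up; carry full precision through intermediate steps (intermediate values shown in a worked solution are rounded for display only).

price = 2.416087
Δ = -0.188277

σ√T = 0.2725·√1.2887 = 0.309345
d₁ = (ln(S/K) + (r+σ²/2)T) / (σ√T) = (ln(64.8/55.05) + (0.0486+0.2725²/2)·1.2887) / 0.309345 = (0.163064 + 0.110478) / 0.309345 = 0.884262
d₂ = d₁ − σ√T = 0.884262 − 0.309345 = 0.574917
e^{−rT} = e^{−0.0486·1.2887} = 0.939290
N(−d₁) = 0.188277,  N(−d₂) = 0.282674
Put price V = K·e^{−rT}·N(−d₂) − S·N(−d₁) = 14.616464 − 12.200377 = 2.416087
Δ = −N(−d₁) = -0.188277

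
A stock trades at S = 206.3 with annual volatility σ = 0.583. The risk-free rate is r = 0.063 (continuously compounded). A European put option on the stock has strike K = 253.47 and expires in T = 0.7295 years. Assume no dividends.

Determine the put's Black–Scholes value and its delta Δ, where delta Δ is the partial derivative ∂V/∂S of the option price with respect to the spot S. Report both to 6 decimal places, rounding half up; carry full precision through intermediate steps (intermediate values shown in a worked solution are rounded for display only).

price = 64.175352
Δ = -0.528802

σ√T = 0.583·√0.7295 = 0.497945
d₁ = (ln(S/K) + (r+σ²/2)T) / (σ√T) = (ln(206.3/253.47) + (0.063+0.583²/2)·0.7295) / 0.497945 = (-0.205914 + 0.169933) / 0.497945 = -0.072259
d₂ = d₁ − σ√T = -0.072259 − 0.497945 = -0.570204
e^{−rT} = e^{−0.063·0.7295} = 0.955082
N(−d₁) = 0.528802,  N(−d₂) = 0.715730
Put price V = K·e^{−rT}·N(−d₂) − S·N(−d₁) = 173.267233 − 109.091882 = 64.175352
Δ = −N(−d₁) = -0.528802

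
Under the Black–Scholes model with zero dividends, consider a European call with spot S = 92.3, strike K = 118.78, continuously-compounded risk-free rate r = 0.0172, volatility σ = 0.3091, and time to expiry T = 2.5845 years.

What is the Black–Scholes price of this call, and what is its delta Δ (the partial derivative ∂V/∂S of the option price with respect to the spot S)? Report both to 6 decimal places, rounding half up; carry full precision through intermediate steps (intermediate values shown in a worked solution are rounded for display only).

σ√T = 0.3091·√2.5845 = 0.496921
d₁ = (ln(S/K) + (r+σ²/2)T) / (σ√T) = (ln(92.3/118.78) + (0.0172+0.3091²/2)·2.5845) / 0.496921 = (-0.252229 + 0.167919) / 0.496921 = -0.169665
d₂ = d₁ − σ√T = -0.169665 − 0.496921 = -0.666586
e^{−rT} = e^{−0.0172·2.5845} = 0.956520
N(d₁) = 0.432637,  N(d₂) = 0.252518
Call price V = S·N(d₁) − K·e^{−rT}·N(d₂) = 39.932361 − 28.689972 = 11.242388
Δ = N(d₁) = 0.432637

price = 11.242388
Δ = 0.432637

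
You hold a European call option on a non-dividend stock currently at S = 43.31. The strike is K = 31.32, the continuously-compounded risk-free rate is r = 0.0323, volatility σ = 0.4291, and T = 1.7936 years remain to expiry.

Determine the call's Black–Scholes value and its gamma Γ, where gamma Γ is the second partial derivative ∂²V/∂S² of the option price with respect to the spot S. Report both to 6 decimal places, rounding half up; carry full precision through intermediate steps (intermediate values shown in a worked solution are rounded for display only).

price = 16.799091
Γ = 0.010187

σ√T = 0.4291·√1.7936 = 0.574674
d₁ = (ln(S/K) + (r+σ²/2)T) / (σ√T) = (ln(43.31/31.32) + (0.0323+0.4291²/2)·1.7936) / 0.574674 = (0.324127 + 0.223058) / 0.574674 = 0.952166
d₂ = d₁ − σ√T = 0.952166 − 0.574674 = 0.377493
e^{−rT} = e^{−0.0323·1.7936} = 0.943713
N(d₁) = 0.829494,  N(d₂) = 0.647096
Call price V = S·N(d₁) − K·e^{−rT}·N(d₂) = 35.925370 − 19.126280 = 16.799091
φ(d₁) = (1/√(2π))·e^{−d₁²/2} = 0.253536
Γ = φ(d₁) / (S·σ·√T) = 0.010187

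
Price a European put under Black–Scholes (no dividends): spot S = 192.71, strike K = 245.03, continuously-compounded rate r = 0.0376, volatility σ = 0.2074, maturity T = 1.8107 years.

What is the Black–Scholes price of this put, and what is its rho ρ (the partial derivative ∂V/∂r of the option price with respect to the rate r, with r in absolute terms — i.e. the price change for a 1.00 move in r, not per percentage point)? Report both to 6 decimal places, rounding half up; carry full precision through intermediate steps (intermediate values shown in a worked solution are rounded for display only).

price = 45.763217
ρ = -321.321368

σ√T = 0.2074·√1.8107 = 0.279082
d₁ = (ln(S/K) + (r+σ²/2)T) / (σ√T) = (ln(192.71/245.03) + (0.0376+0.2074²/2)·1.8107) / 0.279082 = (-0.240194 + 0.107026) / 0.279082 = -0.477166
d₂ = d₁ − σ√T = -0.477166 − 0.279082 = -0.756248
e^{−rT} = e^{−0.0376·1.8107} = 0.934184
N(−d₁) = 0.683378,  N(−d₂) = 0.775250
Put price V = K·e^{−rT}·N(−d₂) − S·N(−d₁) = 177.456988 − 131.693771 = 45.763217
ρ = −K·T·e^{−rT}·N(−d₂) = -321.321368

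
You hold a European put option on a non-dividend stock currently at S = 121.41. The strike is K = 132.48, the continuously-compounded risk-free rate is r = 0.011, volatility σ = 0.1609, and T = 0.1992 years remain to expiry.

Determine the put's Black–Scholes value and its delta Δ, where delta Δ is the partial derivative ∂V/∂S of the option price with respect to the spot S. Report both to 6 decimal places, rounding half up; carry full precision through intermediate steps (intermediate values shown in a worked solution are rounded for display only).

σ√T = 0.1609·√0.1992 = 0.071813
d₁ = (ln(S/K) + (r+σ²/2)T) / (σ√T) = (ln(121.41/132.48) + (0.011+0.1609²/2)·0.1992) / 0.071813 = (-0.087258 + 0.004770) / 0.071813 = -1.148666
d₂ = d₁ − σ√T = -1.148666 − 0.071813 = -1.220479
e^{−rT} = e^{−0.011·0.1992} = 0.997811
N(−d₁) = 0.874653,  N(−d₂) = 0.888858
Put price V = K·e^{−rT}·N(−d₂) − S·N(−d₁) = 117.498202 − 106.191642 = 11.306560
Δ = −N(−d₁) = -0.874653

price = 11.306560
Δ = -0.874653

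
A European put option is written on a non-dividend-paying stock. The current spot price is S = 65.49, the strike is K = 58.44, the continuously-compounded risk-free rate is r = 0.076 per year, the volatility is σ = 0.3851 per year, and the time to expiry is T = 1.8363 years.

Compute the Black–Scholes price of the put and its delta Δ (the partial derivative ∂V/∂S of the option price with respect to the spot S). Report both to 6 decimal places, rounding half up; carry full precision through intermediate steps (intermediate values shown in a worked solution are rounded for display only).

σ√T = 0.3851·√1.8363 = 0.521850
d₁ = (ln(S/K) + (r+σ²/2)T) / (σ√T) = (ln(65.49/58.44) + (0.076+0.3851²/2)·1.8363) / 0.521850 = (0.113897 + 0.275722) / 0.521850 = 0.746612
d₂ = d₁ − σ√T = 0.746612 − 0.521850 = 0.224762
e^{−rT} = e^{−0.076·1.8363} = 0.869742
N(−d₁) = 0.227649,  N(−d₂) = 0.411082
Put price V = K·e^{−rT}·N(−d₂) − S·N(−d₁) = 20.894361 − 14.908726 = 5.985635
Δ = −N(−d₁) = -0.227649

price = 5.985635
Δ = -0.227649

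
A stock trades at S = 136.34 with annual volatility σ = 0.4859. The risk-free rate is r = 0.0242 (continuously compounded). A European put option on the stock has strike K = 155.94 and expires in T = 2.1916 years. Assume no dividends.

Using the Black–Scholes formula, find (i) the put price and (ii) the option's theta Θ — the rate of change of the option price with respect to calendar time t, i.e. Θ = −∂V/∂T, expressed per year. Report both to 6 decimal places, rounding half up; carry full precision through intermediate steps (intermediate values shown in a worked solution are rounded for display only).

price = 45.935775
Θ = -6.218855

σ√T = 0.4859·√2.1916 = 0.719329
d₁ = (ln(S/K) + (r+σ²/2)T) / (σ√T) = (ln(136.34/155.94) + (0.0242+0.4859²/2)·2.1916) / 0.719329 = (-0.134320 + 0.311754) / 0.719329 = 0.246666
d₂ = d₁ − σ√T = 0.246666 − 0.719329 = -0.472663
e^{−rT} = e^{−0.0242·2.1916} = 0.948345
N(−d₁) = 0.402583,  N(−d₂) = 0.681773
Put price V = K·e^{−rT}·N(−d₂) − S·N(−d₁) = 100.823972 − 54.888197 = 45.935775
φ(d₁) = (1/√(2π))·e^{−d₁²/2} = 0.386988
Θ = −S·φ(d₁)·σ/(2√T) + r·K·e^{−rT}·N(−d₂) = −8.658795 + 2.439940 = -6.218855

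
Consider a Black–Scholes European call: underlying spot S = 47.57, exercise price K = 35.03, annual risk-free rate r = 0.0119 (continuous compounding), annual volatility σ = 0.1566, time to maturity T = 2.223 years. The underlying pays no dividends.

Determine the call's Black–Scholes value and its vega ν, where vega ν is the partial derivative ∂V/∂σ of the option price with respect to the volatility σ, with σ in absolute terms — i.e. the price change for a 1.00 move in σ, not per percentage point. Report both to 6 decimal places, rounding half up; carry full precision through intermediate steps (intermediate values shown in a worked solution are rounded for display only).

σ√T = 0.1566·√2.223 = 0.233486
d₁ = (ln(S/K) + (r+σ²/2)T) / (σ√T) = (ln(47.57/35.03) + (0.0119+0.1566²/2)·2.223) / 0.233486 = (0.305997 + 0.053712) / 0.233486 = 1.540600
d₂ = d₁ − σ√T = 1.540600 − 0.233486 = 1.307114
e^{−rT} = e^{−0.0119·2.223} = 0.973893
N(d₁) = 0.938293,  N(d₂) = 0.904413
Call price V = S·N(d₁) − K·e^{−rT}·N(d₂) = 44.634595 − 30.854480 = 13.780116
φ(d₁) = (1/√(2π))·e^{−d₁²/2} = 0.121765
ν = S·φ(d₁)·√T = 8.636247

price = 13.780116
ν = 8.636247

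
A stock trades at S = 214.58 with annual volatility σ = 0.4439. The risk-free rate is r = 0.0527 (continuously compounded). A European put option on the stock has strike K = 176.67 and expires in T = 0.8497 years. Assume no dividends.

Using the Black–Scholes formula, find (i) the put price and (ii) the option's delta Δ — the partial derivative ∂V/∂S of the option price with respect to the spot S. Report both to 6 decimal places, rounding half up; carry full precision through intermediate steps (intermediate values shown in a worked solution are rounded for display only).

price = 13.324716
Δ = -0.215022

σ√T = 0.4439·√0.8497 = 0.409183
d₁ = (ln(S/K) + (r+σ²/2)T) / (σ√T) = (ln(214.58/176.67) + (0.0527+0.4439²/2)·0.8497) / 0.409183 = (0.194399 + 0.128495) / 0.409183 = 0.789117
d₂ = d₁ − σ√T = 0.789117 − 0.409183 = 0.379934
e^{−rT} = e^{−0.0527·0.8497} = 0.956209
N(−d₁) = 0.215022,  N(−d₂) = 0.351997
Put price V = K·e^{−rT}·N(−d₂) − S·N(−d₁) = 59.464066 − 46.139350 = 13.324716
Δ = −N(−d₁) = -0.215022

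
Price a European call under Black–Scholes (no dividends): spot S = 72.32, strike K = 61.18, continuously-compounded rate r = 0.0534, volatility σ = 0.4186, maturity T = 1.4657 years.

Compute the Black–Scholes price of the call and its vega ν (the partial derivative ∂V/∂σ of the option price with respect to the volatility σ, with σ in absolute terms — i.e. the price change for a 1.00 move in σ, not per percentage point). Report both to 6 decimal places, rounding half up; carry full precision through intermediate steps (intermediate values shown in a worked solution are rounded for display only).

σ√T = 0.4186·√1.4657 = 0.506783
d₁ = (ln(S/K) + (r+σ²/2)T) / (σ√T) = (ln(72.32/61.18) + (0.0534+0.4186²/2)·1.4657) / 0.506783 = (0.167280 + 0.206683) / 0.506783 = 0.737916
d₂ = d₁ − σ√T = 0.737916 − 0.506783 = 0.231133
e^{−rT} = e^{−0.0534·1.4657} = 0.924716
N(d₁) = 0.769717,  N(d₂) = 0.591394
Call price V = S·N(d₁) − K·e^{−rT}·N(d₂) = 55.665954 − 33.457630 = 22.208324
φ(d₁) = (1/√(2π))·e^{−d₁²/2} = 0.303857
ν = S·φ(d₁)·√T = 26.604186

price = 22.208324
ν = 26.604186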